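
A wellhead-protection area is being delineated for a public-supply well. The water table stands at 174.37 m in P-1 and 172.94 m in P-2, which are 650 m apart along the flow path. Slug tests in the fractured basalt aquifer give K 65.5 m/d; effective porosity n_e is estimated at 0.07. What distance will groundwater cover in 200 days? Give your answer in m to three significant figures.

Hydraulic gradient i = (174.37 − 172.94) / 650 = 1.43 / 650 = 0.002200
q = Ki = 65.5 × 0.002200 = 0.1441 m/d
Average linear velocity = 0.1441 / 0.07 = 2.059 m/d
L = v × T = 2.059 × 200 = 411.7 m

412 m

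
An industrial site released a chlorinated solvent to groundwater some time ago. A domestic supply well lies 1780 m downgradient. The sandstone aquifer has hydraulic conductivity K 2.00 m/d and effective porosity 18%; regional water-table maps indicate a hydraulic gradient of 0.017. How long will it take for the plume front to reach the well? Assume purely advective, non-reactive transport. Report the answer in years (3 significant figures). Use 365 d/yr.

Specific discharge q = 2.00 × 0.017 = 0.03400 m/d
Seepage velocity v = q / n = 0.03400 / 0.18 = 0.1889 m/d
t = L / v = 1780 / 0.1889 = 9424 d
   = 9424 / 365 = 25.8 yr

25.8 years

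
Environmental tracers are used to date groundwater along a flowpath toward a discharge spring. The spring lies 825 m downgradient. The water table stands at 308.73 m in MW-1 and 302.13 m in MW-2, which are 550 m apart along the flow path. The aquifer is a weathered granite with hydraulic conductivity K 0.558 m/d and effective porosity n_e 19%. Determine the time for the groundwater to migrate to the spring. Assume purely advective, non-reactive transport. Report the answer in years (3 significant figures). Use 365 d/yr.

Hydraulic gradient i = (308.73 − 302.13) / 550 = 6.60 / 550 = 0.01200
Specific discharge q = 0.558 × 0.01200 = 0.006696 m/d
v = Ki/n = 0.558·0.01200/0.19 = 0.03524 m/d
t = L / v = 825 / 0.03524 = 23410 d
   = 23410 / 365 = 64.1 yr

64.1 years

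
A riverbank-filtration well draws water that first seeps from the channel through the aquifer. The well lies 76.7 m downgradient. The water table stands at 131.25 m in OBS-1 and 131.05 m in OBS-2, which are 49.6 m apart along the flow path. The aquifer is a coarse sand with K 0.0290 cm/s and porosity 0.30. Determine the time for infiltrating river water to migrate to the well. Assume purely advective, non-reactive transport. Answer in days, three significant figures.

228 days

Hydraulic gradient i = (131.25 − 131.05) / 49.6 = 0.20 / 49.6 = 0.004032
K = 0.0290 cm/s × 864 = 25.06 m/d
Specific discharge q = 25.06 × 0.004032 = 0.1010 m/d
v_s = q/n_e = 0.1010/0.30 = 0.3368 m/d
t = L / v = 76.7 / 0.3368 = 227.7 d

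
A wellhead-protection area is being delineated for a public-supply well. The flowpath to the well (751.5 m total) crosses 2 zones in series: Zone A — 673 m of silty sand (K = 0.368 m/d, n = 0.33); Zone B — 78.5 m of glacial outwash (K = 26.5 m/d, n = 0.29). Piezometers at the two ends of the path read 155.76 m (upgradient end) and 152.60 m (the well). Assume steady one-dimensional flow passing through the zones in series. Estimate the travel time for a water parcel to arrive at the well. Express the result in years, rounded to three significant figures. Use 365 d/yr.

Total head drop ΔH = 155.76 − 152.60 = 3.16 m
Steady 1-D flow in series ⇒ the Darcy flux q is identical in every zone and the zone head losses add (resistances L/K in series).
Σ(L/K) = 673/0.368 + 78.5/26.5 = 1829 + 2.962 = 1832 d
q = ΔH / Σ(L/K) = 3.16 / 1832 = 0.001725 m/d (same in every zone)
Zone A: v = q/n = 0.001725/0.33 = 0.005228 m/d → t_A = 673/0.005228 = 128700 d
Zone B: v = q/n = 0.001725/0.29 = 0.005949 m/d → t_B = 78.5/0.005949 = 13200 d
Total t = 128700 + 13200 = 141900 d
   = 141900 / 365 = 389 yr

389 years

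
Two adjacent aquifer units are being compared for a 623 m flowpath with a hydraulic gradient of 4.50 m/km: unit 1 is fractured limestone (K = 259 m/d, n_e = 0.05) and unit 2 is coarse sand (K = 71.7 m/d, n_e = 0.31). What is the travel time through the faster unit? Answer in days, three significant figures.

Unit 1 (fractured limestone): v = 259×0.0045/0.05 = 23.31 m/d, t = 623/23.31 = 26.73 d
Unit 2 (coarse sand): v = 71.7×0.0045/0.31 = 1.041 m/d, t = 623/1.041 = 598.6 d
Faster unit: t = 26.7 d

26.7 days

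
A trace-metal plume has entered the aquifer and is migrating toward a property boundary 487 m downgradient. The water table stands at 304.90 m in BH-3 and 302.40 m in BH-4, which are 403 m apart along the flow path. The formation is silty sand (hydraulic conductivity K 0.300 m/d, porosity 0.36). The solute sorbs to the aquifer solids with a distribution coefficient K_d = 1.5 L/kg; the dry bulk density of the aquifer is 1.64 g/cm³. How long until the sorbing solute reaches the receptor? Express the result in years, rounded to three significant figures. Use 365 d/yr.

2020 years

Hydraulic gradient i = (304.90 − 302.40) / 403 = 2.50 / 403 = 0.006203
Darcy flux q = K·i = 0.300 × 0.006203 = 0.001861 m/d
Seepage velocity v = q / n = 0.001861 / 0.36 = 0.005170 m/d
Retardation R = 1 + ρ_b·K_d/n = 1 + 1.64×1.5/0.36 = 7.833
Contaminant velocity v_c = v/R = 0.005170/7.833 = 6.599e-4 m/d
t = L/v_c = 487/6.599e-4 = 737900 d
   = 737900/365 = 2020 yr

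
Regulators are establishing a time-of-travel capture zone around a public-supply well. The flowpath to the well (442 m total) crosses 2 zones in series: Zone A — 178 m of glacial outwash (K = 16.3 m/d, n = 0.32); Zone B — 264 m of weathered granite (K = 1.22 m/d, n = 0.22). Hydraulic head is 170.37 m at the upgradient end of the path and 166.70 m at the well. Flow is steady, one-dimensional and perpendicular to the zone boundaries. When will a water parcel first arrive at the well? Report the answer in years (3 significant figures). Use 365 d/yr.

19.5 years

Total head drop ΔH = 170.37 − 166.70 = 3.67 m
Steady 1-D flow in series ⇒ the Darcy flux q is identical in every zone and the zone head losses add (resistances L/K in series).
Σ(L/K) = 178/16.3 + 264/1.22 = 10.92 + 216.4 = 227.3 d
q = ΔH / Σ(L/K) = 3.67 / 227.3 = 0.01615 m/d (same in every zone)
Zone A: v = q/n = 0.01615/0.32 = 0.05045 m/d → t_A = 178/0.05045 = 3528 d
Zone B: v = q/n = 0.01615/0.22 = 0.07339 m/d → t_B = 264/0.07339 = 3597 d
Total t = 3528 + 3597 = 7125 d
   = 7125 / 365 = 19.5 yr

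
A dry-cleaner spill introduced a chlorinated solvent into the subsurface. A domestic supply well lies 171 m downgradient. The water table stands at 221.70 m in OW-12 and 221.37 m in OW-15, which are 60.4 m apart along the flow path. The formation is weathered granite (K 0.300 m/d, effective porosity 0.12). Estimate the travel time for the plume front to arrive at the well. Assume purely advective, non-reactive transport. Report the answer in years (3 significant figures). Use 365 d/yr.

34.3 years

Hydraulic gradient i = (221.70 − 221.37) / 60.4 = 0.33 / 60.4 = 0.005464
q = Ki = 0.300 × 0.005464 = 0.001639 m/d
v_s = q/n_e = 0.001639/0.12 = 0.01366 m/d
t = L / v = 171 / 0.01366 = 12520 d
   = 12520 / 365 = 34.3 yr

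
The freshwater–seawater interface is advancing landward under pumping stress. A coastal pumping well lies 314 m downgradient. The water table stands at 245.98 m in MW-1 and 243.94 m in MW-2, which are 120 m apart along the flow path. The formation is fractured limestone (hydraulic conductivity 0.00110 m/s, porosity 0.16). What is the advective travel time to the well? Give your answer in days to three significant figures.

31.1 days

Hydraulic gradient i = (245.98 − 243.94) / 120 = 2.04 / 120 = 0.01700
K = 0.00110 m/s × 86400 s/d = 95.04 m/d
Darcy flux q = K·i = 95.04 × 0.01700 = 1.616 m/d
Average linear velocity = 1.616 / 0.16 = 10.10 m/d
t = L / v = 314 / 10.10 = 31.10 d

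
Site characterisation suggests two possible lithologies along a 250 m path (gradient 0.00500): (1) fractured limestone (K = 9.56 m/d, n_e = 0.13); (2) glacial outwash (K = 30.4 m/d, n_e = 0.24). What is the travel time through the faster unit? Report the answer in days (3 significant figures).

395 days

Unit 1 (fractured limestone): v = 9.56×0.0050/0.13 = 0.3677 m/d, t = 250/0.3677 = 679.9 d
Unit 2 (glacial outwash): v = 30.4×0.0050/0.24 = 0.6333 m/d, t = 250/0.6333 = 394.7 d
Faster unit: t = 395 d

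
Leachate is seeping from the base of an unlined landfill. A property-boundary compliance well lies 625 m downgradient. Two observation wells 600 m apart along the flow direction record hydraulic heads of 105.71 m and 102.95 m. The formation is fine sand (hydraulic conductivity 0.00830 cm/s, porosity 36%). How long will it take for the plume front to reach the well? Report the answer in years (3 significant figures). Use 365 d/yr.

18.7 years

Hydraulic gradient i = (105.71 − 102.95) / 600 = 2.76 / 600 = 0.004600
K = 0.00830 cm/s × 864 = 7.171 m/d
q = Ki = 7.171 × 0.004600 = 0.03299 m/d
Seepage velocity v = q / n = 0.03299 / 0.36 = 0.09163 m/d
t = L / v = 625 / 0.09163 = 6821 d
   = 6821 / 365 = 18.7 yr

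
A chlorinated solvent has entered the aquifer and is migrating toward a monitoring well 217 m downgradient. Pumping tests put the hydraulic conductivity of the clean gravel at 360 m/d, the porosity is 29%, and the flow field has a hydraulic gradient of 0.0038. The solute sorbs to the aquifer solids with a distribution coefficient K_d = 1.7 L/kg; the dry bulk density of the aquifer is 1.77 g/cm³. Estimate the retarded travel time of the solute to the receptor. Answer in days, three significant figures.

Darcy flux q = K·i = 360 × 0.0038 = 1.368 m/d
v = Ki/n = 360·0.0038/0.29 = 4.717 m/d
Retardation R = 1 + ρ_b·K_d/n = 1 + 1.77×1.7/0.29 = 11.38
Contaminant velocity v_c = v/R = 4.717/11.38 = 0.4147 m/d
t = L/v_c = 217/0.4147 = 523.3 d

523 days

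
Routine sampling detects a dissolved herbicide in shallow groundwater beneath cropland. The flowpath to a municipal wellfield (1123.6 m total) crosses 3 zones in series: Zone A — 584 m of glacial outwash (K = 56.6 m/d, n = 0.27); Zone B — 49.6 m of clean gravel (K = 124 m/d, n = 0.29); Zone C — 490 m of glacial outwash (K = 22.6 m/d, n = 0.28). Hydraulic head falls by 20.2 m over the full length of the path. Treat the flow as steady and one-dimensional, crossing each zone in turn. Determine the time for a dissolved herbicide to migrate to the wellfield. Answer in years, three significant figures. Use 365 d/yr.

1.36 years

Continuity: the same q passes through each zone, so ΔH = q·Σ(L_j/K_j) — the zones act as resistances in series.
Σ(L/K) = 584/56.6 + 49.6/124 + 490/22.6 = 10.32 + 0.4000 + 21.68 = 32.40 d
q = ΔH / Σ(L/K) = 20.2 / 32.40 = 0.6235 m/d (same in every zone)
Zone A: v = q/n = 0.6235/0.27 = 2.309 m/d → t_A = 584/2.309 = 252.9 d
Zone B: v = q/n = 0.6235/0.29 = 2.150 m/d → t_B = 49.6/2.150 = 23.07 d
Zone C: v = q/n = 0.6235/0.28 = 2.227 m/d → t_C = 490/2.227 = 220.1 d
Total t = 252.9 + 23.07 + 220.1 = 496.0 d
   = 496.0 / 365 = 1.36 yr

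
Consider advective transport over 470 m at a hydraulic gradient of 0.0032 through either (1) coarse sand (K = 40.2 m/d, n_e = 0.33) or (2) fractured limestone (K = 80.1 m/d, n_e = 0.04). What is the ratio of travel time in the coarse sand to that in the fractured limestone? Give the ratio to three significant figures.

Unit 1 (coarse sand): v = 40.2×0.0032/0.33 = 0.3898 m/d, t = 470/0.3898 = 1206 d
Unit 2 (fractured limestone): v = 80.1×0.0032/0.04 = 6.408 m/d, t = 470/6.408 = 73.35 d
t(coarse sand) / t(fractured limestone) = 1206/73.35 = 16.4

16.4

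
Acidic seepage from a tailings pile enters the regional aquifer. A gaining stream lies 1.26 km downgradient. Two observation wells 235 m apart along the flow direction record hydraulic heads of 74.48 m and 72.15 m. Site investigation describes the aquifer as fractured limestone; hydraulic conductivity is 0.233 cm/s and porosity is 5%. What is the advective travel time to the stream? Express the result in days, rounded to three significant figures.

31.6 days

Hydraulic gradient i = (74.48 − 72.15) / 235 = 2.33 / 235 = 0.009915
K = 0.233 cm/s × 864 = 201.3 m/d
Specific discharge q = 201.3 × 0.009915 = 1.996 m/d
v = Ki/n = 201.3·0.009915/0.05 = 39.92 m/d
L = 1.26 km = 1260 m
t = L / v = 1260 / 39.92 = 31.56 d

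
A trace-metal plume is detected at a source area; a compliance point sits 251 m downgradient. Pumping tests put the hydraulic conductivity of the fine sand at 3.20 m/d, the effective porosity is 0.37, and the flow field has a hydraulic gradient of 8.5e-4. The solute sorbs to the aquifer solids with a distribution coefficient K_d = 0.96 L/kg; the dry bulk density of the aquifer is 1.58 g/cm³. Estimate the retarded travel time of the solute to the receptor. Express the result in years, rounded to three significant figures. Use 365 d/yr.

Specific discharge q = 3.20 × 8.5e-4 = 0.002720 m/d
Seepage velocity v = q / n = 0.002720 / 0.37 = 0.007351 m/d
Retardation R = 1 + ρ_b·K_d/n = 1 + 1.58×0.96/0.37 = 5.099
Contaminant velocity v_c = v/R = 0.007351/5.099 = 0.001442 m/d
t = L/v_c = 251/0.001442 = 174100 d
   = 174100/365 = 477 yr

477 years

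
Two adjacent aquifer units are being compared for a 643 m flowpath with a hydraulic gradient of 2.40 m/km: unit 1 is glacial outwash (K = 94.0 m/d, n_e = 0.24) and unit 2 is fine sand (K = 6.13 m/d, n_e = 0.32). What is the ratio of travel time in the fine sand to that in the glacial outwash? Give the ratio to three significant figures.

Unit 1 (glacial outwash): v = 94.0×0.0024/0.24 = 0.9400 m/d, t = 643/0.9400 = 684.0 d
Unit 2 (fine sand): v = 6.13×0.0024/0.32 = 0.04597 m/d, t = 643/0.04597 = 13990 d
t(fine sand) / t(glacial outwash) = 13990/684.0 = 20.4

20.4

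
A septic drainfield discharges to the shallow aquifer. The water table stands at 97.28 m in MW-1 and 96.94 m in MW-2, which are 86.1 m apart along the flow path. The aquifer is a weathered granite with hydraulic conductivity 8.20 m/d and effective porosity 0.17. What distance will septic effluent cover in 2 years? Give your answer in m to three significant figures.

Hydraulic gradient i = (97.28 − 96.94) / 86.1 = 0.34 / 86.1 = 0.003949
q = Ki = 8.20 × 0.003949 = 0.03238 m/d
v = Ki/n = 8.20·0.003949/0.17 = 0.1905 m/d
T = 2 yr × 365 = 730 d
L = v × T = 0.1905 × 730 = 139.0 m

139 m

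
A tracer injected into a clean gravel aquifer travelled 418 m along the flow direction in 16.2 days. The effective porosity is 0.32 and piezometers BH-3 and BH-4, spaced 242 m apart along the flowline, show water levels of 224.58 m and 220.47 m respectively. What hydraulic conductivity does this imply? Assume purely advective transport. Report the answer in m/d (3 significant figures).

Hydraulic gradient i = (224.58 − 220.47) / 242 = 4.11 / 242 = 0.01698
v = L / t = 418 / 16.2 = 25.80 m/d
K = v · n / i = 25.80 × 0.32 / 0.01698 = 486 m/d

486 m/d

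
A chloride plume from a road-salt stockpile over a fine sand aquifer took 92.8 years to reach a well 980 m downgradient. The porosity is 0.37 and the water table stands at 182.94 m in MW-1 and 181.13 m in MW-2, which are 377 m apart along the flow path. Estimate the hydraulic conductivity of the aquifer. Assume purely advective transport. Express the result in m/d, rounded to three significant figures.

Hydraulic gradient i = (182.94 − 181.13) / 377 = 1.81 / 377 = 0.004801
t = 92.8 years = 33870 d
v = L / t = 980 / 33870 = 0.02893 m/d
K = v · n / i = 0.02893 × 0.37 / 0.004801 = 2.23 m/d

2.23 m/d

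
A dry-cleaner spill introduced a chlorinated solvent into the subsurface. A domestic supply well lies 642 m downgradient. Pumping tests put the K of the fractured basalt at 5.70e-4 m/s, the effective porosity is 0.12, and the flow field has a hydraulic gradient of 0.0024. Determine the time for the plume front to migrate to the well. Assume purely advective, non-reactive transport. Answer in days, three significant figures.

K = 5.70e-4 m/s × 86400 s/d = 49.25 m/d
q = Ki = 49.25 × 0.0024 = 0.1182 m/d
Seepage velocity v = q / n = 0.1182 / 0.12 = 0.9850 m/d
t = L / v = 642 / 0.9850 = 651.8 d

652 days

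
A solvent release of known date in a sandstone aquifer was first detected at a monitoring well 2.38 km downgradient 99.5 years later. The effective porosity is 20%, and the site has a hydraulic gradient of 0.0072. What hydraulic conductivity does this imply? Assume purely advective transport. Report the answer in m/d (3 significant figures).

t = 99.5 years = 36320 d
L = 2.38 km = 2380 m
v = L / t = 2380 / 36320 = 0.06553 m/d
K = v · n / i = 0.06553 × 0.20 / 0.0072 = 1.82 m/d

1.82 m/d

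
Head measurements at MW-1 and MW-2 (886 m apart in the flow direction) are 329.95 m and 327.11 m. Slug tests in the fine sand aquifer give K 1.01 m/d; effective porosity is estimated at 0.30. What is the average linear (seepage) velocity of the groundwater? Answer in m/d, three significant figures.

0.0108 m/d

Hydraulic gradient i = (329.95 − 327.11) / 886 = 2.84 / 886 = 0.003205
Darcy flux q = K·i = 1.01 × 0.003205 = 0.003237 m/d
v = Ki/n = 1.01·0.003205/0.30 = 0.01079 m/d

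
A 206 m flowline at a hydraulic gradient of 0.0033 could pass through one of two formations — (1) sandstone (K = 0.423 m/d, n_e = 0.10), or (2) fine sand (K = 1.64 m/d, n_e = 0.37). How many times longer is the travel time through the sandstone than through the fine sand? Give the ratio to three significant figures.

Unit 1 (sandstone): v = 0.423×0.0033/0.10 = 0.01396 m/d, t = 206/0.01396 = 14760 d
Unit 2 (fine sand): v = 1.64×0.0033/0.37 = 0.01463 m/d, t = 206/0.01463 = 14080 d
t(sandstone) / t(fine sand) = 14760/14080 = 1.05

1.05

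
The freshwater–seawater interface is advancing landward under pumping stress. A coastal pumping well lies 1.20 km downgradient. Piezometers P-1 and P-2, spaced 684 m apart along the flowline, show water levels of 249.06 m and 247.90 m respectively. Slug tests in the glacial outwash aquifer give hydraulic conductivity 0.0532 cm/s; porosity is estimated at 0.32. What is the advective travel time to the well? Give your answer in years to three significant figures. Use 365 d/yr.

Hydraulic gradient i = (249.06 − 247.90) / 684 = 1.16 / 684 = 0.001696
K = 0.0532 cm/s × 864 = 45.96 m/d
Specific discharge q = 45.96 × 0.001696 = 0.07795 m/d
Seepage velocity v = q / n = 0.07795 / 0.32 = 0.2436 m/d
L = 1.20 km = 1200 m
t = L / v = 1200 / 0.2436 = 4926 d
   = 4926 / 365 = 13.5 yr

13.5 years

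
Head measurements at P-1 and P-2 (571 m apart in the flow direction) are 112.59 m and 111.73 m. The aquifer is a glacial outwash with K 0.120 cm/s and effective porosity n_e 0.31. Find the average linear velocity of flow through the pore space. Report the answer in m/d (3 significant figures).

Hydraulic gradient i = (112.59 − 111.73) / 571 = 0.86 / 571 = 0.001506
K = 0.120 cm/s × 864 = 103.7 m/d
Specific discharge q = 103.7 × 0.001506 = 0.1562 m/d
v_s = q/n_e = 0.1562/0.31 = 0.5037 m/d

0.504 m/d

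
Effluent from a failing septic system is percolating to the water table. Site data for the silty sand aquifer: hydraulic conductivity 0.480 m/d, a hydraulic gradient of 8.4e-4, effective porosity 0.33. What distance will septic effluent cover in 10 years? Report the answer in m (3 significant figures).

q = Ki = 0.480 × 8.4e-4 = 4.032e-4 m/d
Seepage velocity v = q / n = 4.032e-4 / 0.33 = 0.001222 m/d
T = 10 yr × 365 = 3650 d
L = v × T = 0.001222 × 3650 = 4.460 m

4.46 m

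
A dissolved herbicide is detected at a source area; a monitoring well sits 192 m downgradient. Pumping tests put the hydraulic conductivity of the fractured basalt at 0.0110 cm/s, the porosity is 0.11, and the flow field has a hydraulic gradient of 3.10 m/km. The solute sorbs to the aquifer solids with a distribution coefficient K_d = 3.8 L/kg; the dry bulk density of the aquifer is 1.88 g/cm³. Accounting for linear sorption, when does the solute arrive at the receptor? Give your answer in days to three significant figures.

47300 days

K = 0.0110 cm/s × 864 = 9.504 m/d
q = Ki = 9.504 × 0.0031 = 0.02946 m/d
Average linear velocity = 0.02946 / 0.11 = 0.2678 m/d
Retardation R = 1 + ρ_b·K_d/n = 1 + 1.88×3.8/0.11 = 65.95
Contaminant velocity v_c = v/R = 0.2678/65.95 = 0.004062 m/d
t = L/v_c = 192/0.004062 = 47270 d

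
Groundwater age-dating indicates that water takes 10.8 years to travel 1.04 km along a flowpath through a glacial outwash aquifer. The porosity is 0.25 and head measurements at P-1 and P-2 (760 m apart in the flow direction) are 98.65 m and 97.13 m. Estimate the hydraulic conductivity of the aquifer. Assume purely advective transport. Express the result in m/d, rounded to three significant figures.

33.0 m/d

Hydraulic gradient i = (98.65 − 97.13) / 760 = 1.52 / 760 = 0.002000
t = 10.8 years = 3942 d
L = 1.04 km = 1040 m
v = L / t = 1040 / 3942 = 0.2638 m/d
K = v · n / i = 0.2638 × 0.25 / 0.002000 = 33.0 m/d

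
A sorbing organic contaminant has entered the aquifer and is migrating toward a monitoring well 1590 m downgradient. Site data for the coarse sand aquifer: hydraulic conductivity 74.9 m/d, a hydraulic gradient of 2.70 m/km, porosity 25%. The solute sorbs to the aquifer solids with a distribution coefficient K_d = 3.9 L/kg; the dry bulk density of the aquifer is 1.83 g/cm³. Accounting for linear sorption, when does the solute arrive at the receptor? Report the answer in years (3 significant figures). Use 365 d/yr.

Darcy flux q = K·i = 74.9 × 0.0027 = 0.2022 m/d
v = Ki/n = 74.9·0.0027/0.25 = 0.8089 m/d
Retardation R = 1 + ρ_b·K_d/n = 1 + 1.83×3.9/0.25 = 29.55
Contaminant velocity v_c = v/R = 0.8089/29.55 = 0.02738 m/d
t = L/v_c = 1590/0.02738 = 58080 d
   = 58080/365 = 159 yr

159 years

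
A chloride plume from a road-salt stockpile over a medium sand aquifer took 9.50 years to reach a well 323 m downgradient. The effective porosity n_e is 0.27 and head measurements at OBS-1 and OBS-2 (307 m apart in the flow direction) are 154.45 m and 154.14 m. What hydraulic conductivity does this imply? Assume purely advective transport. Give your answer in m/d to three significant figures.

24.9 m/d

Hydraulic gradient i = (154.45 − 154.14) / 307 = 0.31 / 307 = 0.001010
t = 9.50 years = 3468 d
v = L / t = 323 / 3468 = 0.09315 m/d
K = v · n / i = 0.09315 × 0.27 / 0.001010 = 24.9 m/d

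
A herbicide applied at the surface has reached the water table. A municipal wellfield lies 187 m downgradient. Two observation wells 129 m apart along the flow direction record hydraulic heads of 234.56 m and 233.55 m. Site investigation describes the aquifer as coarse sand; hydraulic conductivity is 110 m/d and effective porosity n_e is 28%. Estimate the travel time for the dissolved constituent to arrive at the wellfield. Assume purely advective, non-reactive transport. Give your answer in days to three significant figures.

60.8 days

Hydraulic gradient i = (234.56 − 233.55) / 129 = 1.01 / 129 = 0.007829
Darcy flux q = K·i = 110 × 0.007829 = 0.8612 m/d
v_s = q/n_e = 0.8612/0.28 = 3.076 m/d
t = L / v = 187 / 3.076 = 60.80 d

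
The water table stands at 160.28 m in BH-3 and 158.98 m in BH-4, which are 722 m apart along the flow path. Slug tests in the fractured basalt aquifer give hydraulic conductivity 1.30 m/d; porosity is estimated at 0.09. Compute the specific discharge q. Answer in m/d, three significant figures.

0.00234 m/d

Hydraulic gradient i = (160.28 − 158.98) / 722 = 1.30 / 722 = 0.001801
q = Ki = 1.30 × 0.001801 = 0.002341 m/d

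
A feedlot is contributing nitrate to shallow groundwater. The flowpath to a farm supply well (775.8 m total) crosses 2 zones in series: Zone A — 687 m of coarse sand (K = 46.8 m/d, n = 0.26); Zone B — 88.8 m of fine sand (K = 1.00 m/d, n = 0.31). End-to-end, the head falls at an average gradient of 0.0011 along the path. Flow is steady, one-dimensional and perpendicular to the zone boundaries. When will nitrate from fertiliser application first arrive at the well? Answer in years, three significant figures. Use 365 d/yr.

For zones in series the flux q is common to all zones; the equivalent conductivity is the harmonic (thickness-weighted) mean, K_eq = L_total / Σ(L_j/K_j).
Σ(L/K) = 687/46.8 + 88.8/1.00 = 14.68 + 88.80 = 103.5 d
K_eq = L_total / Σ(L/K) = 775.8 / 103.5 = 7.497 m/d
q = K_eq · i = 7.497 × 0.0011 = 0.008247 m/d (same in every zone)
Zone A: v = q/n = 0.008247/0.26 = 0.03172 m/d → t_A = 687/0.03172 = 21660 d
Zone B: v = q/n = 0.008247/0.31 = 0.02660 m/d → t_B = 88.8/0.02660 = 3338 d
Total t = 21660 + 3338 = 25000 d
   = 25000 / 365 = 68.5 yr

68.5 years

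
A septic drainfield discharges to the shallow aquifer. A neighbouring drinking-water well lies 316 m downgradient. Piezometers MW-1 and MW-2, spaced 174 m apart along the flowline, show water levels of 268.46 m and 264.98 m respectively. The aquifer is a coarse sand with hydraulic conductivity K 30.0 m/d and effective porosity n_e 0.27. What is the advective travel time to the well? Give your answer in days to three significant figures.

Hydraulic gradient i = (268.46 − 264.98) / 174 = 3.48 / 174 = 0.02000
Specific discharge q = 30.0 × 0.02000 = 0.6000 m/d
v = Ki/n = 30.0·0.02000/0.27 = 2.222 m/d
t = L / v = 316 / 2.222 = 142.2 d

142 days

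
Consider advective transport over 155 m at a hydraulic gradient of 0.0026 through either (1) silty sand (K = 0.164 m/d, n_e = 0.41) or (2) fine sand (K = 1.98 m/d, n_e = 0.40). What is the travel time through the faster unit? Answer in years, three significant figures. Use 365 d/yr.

Unit 1 (silty sand): v = 0.164×0.0026/0.41 = 0.001040 m/d, t = 155/0.001040 = 149000 d
Unit 2 (fine sand): v = 1.98×0.0026/0.40 = 0.01287 m/d, t = 155/0.01287 = 12040 d
Faster: 12040 d / 365 = 33.0 yr

33.0 years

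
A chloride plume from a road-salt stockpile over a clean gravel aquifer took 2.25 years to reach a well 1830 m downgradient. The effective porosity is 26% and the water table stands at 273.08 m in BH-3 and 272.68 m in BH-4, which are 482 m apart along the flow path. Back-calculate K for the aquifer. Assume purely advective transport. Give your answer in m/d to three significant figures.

698 m/d

Hydraulic gradient i = (273.08 − 272.68) / 482 = 0.40 / 482 = 8.299e-4
t = 2.25 years = 821.3 d
v = L / t = 1830 / 821.3 = 2.228 m/d
K = v · n / i = 2.228 × 0.26 / 8.299e-4 = 698 m/d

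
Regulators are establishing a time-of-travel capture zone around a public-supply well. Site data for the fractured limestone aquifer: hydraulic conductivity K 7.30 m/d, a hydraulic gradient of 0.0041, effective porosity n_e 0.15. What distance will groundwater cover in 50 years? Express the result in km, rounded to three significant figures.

3.64 km

Specific discharge q = 7.30 × 0.0041 = 0.02993 m/d
v_s = q/n_e = 0.02993/0.15 = 0.1995 m/d
T = 50 yr × 365 = 18250 d
L = v × T = 0.1995 × 18250 = 3641 m
   = 3.64 km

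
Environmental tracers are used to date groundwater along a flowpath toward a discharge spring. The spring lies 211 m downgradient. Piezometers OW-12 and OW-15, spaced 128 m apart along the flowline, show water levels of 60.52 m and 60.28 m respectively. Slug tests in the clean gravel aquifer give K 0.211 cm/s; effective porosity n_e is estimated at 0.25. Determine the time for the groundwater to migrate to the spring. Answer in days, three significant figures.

154 days

Hydraulic gradient i = (60.52 − 60.28) / 128 = 0.24 / 128 = 0.001875
K = 0.211 cm/s × 864 = 182.3 m/d
Darcy flux q = K·i = 182.3 × 0.001875 = 0.3418 m/d
v = Ki/n = 182.3·0.001875/0.25 = 1.367 m/d
t = L / v = 211 / 1.367 = 154.3 d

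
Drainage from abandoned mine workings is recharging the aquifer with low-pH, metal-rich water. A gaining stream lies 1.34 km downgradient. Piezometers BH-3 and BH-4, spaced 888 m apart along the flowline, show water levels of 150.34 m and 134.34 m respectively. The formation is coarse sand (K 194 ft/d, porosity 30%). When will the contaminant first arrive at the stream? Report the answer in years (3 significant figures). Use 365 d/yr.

1.03 years

Hydraulic gradient i = (150.34 − 134.34) / 888 = 16.00 / 888 = 0.01802
K = 194 ft/d × 0.3048 = 59.13 m/d
Specific discharge q = 59.13 × 0.01802 = 1.065 m/d
Average linear velocity = 1.065 / 0.30 = 3.551 m/d
L = 1.34 km = 1340 m
t = L / v = 1340 / 3.551 = 377.3 d
   = 377.3 / 365 = 1.03 yr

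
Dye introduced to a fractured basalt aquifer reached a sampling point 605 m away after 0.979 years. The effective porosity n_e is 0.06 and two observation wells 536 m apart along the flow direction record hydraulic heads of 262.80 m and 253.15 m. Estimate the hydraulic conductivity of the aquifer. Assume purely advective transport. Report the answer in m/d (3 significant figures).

Hydraulic gradient i = (262.80 − 253.15) / 536 = 9.65 / 536 = 0.01800
t = 0.979 years = 357.3 d
v = L / t = 605 / 357.3 = 1.693 m/d
K = v · n / i = 1.693 × 0.06 / 0.01800 = 5.64 m/d

5.64 m/d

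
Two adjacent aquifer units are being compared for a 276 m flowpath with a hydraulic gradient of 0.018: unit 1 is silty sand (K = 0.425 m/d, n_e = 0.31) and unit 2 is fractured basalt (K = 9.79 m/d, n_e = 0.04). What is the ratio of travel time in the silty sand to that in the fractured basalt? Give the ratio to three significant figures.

179

Unit 1 (silty sand): v = 0.425×0.018/0.31 = 0.02468 m/d, t = 276/0.02468 = 11180 d
Unit 2 (fractured basalt): v = 9.79×0.018/0.04 = 4.405 m/d, t = 276/4.405 = 62.65 d
t(silty sand) / t(fractured basalt) = 11180/62.65 = 179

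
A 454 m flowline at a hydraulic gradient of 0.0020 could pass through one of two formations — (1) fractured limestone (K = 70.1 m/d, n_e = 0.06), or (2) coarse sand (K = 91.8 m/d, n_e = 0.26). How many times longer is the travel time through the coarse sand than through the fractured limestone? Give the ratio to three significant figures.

3.31

Unit 1 (fractured limestone): v = 70.1×0.0020/0.06 = 2.337 m/d, t = 454/2.337 = 194.3 d
Unit 2 (coarse sand): v = 91.8×0.0020/0.26 = 0.7062 m/d, t = 454/0.7062 = 642.9 d
t(coarse sand) / t(fractured limestone) = 642.9/194.3 = 3.31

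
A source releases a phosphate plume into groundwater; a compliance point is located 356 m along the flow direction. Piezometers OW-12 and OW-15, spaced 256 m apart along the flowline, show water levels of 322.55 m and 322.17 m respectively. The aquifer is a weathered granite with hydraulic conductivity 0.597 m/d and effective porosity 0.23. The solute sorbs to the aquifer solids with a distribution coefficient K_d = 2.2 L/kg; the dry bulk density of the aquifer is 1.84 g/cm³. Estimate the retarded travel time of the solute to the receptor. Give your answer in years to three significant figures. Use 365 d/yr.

4710 years

Hydraulic gradient i = (322.55 − 322.17) / 256 = 0.38 / 256 = 0.001484
Darcy flux q = K·i = 0.597 × 0.001484 = 8.862e-4 m/d
Average linear velocity = 8.862e-4 / 0.23 = 0.003853 m/d
Retardation R = 1 + ρ_b·K_d/n = 1 + 1.84×2.2/0.23 = 18.60
Contaminant velocity v_c = v/R = 0.003853/18.60 = 2.071e-4 m/d
t = L/v_c = 356/2.071e-4 = 1.719e6 d
   = 1.719e6/365 = 4710 yr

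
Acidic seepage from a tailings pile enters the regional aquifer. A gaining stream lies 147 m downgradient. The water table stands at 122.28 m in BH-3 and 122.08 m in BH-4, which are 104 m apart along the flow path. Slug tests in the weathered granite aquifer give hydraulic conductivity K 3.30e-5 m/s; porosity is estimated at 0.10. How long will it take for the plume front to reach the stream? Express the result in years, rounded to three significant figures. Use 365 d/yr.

Hydraulic gradient i = (122.28 − 122.08) / 104 = 0.20 / 104 = 0.001923
K = 3.30e-5 m/s × 86400 s/d = 2.851 m/d
Specific discharge q = 2.851 × 0.001923 = 0.005483 m/d
Average linear velocity = 0.005483 / 0.10 = 0.05483 m/d
t = L / v = 147 / 0.05483 = 2681 d
   = 2681 / 365 = 7.35 yr

7.35 years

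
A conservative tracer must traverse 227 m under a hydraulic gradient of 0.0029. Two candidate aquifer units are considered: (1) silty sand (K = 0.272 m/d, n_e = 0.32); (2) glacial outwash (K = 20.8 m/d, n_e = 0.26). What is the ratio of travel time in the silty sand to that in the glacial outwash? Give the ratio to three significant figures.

94.1

Unit 1 (silty sand): v = 0.272×0.0029/0.32 = 0.002465 m/d, t = 227/0.002465 = 92090 d
Unit 2 (glacial outwash): v = 20.8×0.0029/0.26 = 0.2320 m/d, t = 227/0.2320 = 978.4 d
t(silty sand) / t(glacial outwash) = 92090/978.4 = 94.1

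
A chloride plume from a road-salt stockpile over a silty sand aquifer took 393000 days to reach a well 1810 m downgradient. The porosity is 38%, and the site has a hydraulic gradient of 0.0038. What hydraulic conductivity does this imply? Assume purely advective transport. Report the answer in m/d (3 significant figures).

0.461 m/d

v = L / t = 1810 / 393000 = 0.004606 m/d
K = v · n / i = 0.004606 × 0.38 / 0.0038 = 0.461 m/d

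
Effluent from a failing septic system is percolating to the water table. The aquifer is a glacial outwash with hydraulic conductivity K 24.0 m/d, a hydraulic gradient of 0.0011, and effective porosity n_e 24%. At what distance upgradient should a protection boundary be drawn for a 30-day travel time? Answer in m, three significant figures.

Specific discharge q = 24.0 × 0.0011 = 0.02640 m/d
Seepage velocity v = q / n = 0.02640 / 0.24 = 0.1100 m/d
L = v × T = 0.1100 × 30 = 3.300 m

3.30 m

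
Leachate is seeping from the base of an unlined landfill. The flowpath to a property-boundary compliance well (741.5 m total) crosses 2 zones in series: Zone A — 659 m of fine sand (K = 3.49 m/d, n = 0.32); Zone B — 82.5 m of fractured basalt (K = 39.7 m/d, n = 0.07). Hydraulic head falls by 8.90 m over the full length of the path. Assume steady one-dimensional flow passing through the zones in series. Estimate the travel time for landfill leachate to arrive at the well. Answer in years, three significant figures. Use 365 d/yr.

Continuity: the same q passes through each zone, so ΔH = q·Σ(L_j/K_j) — the zones act as resistances in series.
Σ(L/K) = 659/3.49 + 82.5/39.7 = 188.8 + 2.078 = 190.9 d
q = ΔH / Σ(L/K) = 8.90 / 190.9 = 0.04662 m/d (same in every zone)
Zone A: v = q/n = 0.04662/0.32 = 0.1457 m/d → t_A = 659/0.1457 = 4523 d
Zone B: v = q/n = 0.04662/0.07 = 0.6660 m/d → t_B = 82.5/0.6660 = 123.9 d
Total t = 4523 + 123.9 = 4647 d
   = 4647 / 365 = 12.7 yr

12.7 years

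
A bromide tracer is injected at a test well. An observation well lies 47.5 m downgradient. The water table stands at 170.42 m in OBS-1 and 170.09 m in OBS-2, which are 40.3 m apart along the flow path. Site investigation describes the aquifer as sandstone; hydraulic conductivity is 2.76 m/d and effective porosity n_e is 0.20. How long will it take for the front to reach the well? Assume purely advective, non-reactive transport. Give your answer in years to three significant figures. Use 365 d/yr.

1.15 years

Hydraulic gradient i = (170.42 − 170.09) / 40.3 = 0.33 / 40.3 = 0.008189
q = Ki = 2.76 × 0.008189 = 0.02260 m/d
v_s = q/n_e = 0.02260/0.20 = 0.1130 m/d
t = L / v = 47.5 / 0.1130 = 420.3 d
   = 420.3 / 365 = 1.15 yr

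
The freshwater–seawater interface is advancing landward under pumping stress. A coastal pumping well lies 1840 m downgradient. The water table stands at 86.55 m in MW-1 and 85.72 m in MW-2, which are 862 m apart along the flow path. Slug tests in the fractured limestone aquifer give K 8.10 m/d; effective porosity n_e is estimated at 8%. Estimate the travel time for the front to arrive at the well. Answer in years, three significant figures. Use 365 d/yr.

51.7 years

Hydraulic gradient i = (86.55 − 85.72) / 862 = 0.83 / 862 = 9.629e-4
Specific discharge q = 8.10 × 9.629e-4 = 0.007799 m/d
v_s = q/n_e = 0.007799/0.08 = 0.09749 m/d
t = L / v = 1840 / 0.09749 = 18870 d
   = 18870 / 365 = 51.7 yr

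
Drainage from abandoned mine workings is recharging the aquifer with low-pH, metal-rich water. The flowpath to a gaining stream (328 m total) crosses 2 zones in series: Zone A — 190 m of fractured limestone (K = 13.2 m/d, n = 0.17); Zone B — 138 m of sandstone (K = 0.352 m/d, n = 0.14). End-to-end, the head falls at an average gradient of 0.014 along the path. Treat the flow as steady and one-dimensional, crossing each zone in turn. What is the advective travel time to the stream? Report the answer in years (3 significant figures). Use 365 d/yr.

Continuity: the same q passes through each zone, so ΔH = q·Σ(L_j/K_j) — the zones act as resistances in series.
Σ(L/K) = 190/13.2 + 138/0.352 = 14.39 + 392.0 = 406.4 d
K_eq = L_total / Σ(L/K) = 328 / 406.4 = 0.8070 m/d
q = K_eq · i = 0.8070 × 0.014 = 0.01130 m/d (same in every zone)
Zone A: v = q/n = 0.01130/0.17 = 0.06646 m/d → t_A = 190/0.06646 = 2859 d
Zone B: v = q/n = 0.01130/0.14 = 0.08070 m/d → t_B = 138/0.08070 = 1710 d
Total t = 2859 + 1710 = 4569 d
   = 4569 / 365 = 12.5 yr

12.5 years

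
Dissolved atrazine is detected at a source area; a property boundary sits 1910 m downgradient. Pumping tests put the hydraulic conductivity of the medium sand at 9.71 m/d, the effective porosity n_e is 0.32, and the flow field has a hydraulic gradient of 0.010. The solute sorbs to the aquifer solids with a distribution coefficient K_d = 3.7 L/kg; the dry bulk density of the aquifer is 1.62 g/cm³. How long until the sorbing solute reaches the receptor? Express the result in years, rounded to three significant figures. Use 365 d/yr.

Specific discharge q = 9.71 × 0.010 = 0.09710 m/d
v_s = q/n_e = 0.09710/0.32 = 0.3034 m/d
Retardation R = 1 + ρ_b·K_d/n = 1 + 1.62×3.7/0.32 = 19.73
Contaminant velocity v_c = v/R = 0.3034/19.73 = 0.01538 m/d
t = L/v_c = 1910/0.01538 = 124200 d
   = 124200/365 = 340 yr

340 years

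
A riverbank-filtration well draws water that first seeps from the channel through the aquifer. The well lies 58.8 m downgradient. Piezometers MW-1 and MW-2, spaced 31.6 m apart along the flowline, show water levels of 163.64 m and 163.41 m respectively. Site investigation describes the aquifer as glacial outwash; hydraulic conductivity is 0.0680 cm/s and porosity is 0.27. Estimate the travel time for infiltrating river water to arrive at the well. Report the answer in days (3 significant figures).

37.1 days

Hydraulic gradient i = (163.64 − 163.41) / 31.6 = 0.23 / 31.6 = 0.007278
K = 0.0680 cm/s × 864 = 58.75 m/d
Specific discharge q = 58.75 × 0.007278 = 0.4276 m/d
Seepage velocity v = q / n = 0.4276 / 0.27 = 1.584 m/d
t = L / v = 58.8 / 1.584 = 37.13 d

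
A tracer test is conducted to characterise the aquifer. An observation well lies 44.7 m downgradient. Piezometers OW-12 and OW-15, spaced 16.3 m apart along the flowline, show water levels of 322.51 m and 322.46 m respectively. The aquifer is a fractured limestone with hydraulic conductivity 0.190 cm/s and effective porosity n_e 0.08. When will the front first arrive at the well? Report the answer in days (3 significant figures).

7.10 days

Hydraulic gradient i = (322.51 − 322.46) / 16.3 = 0.05 / 16.3 = 0.003067
K = 0.190 cm/s × 864 = 164.2 m/d
Darcy flux q = K·i = 164.2 × 0.003067 = 0.5036 m/d
Average linear velocity = 0.5036 / 0.08 = 6.294 m/d
t = L / v = 44.7 / 6.294 = 7.101 d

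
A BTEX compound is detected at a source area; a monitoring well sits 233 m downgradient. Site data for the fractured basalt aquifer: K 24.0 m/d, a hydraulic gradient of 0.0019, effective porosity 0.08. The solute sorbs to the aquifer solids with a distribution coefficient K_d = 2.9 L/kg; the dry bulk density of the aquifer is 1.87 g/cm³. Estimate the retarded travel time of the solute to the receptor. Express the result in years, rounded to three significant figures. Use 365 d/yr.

77.0 years

Specific discharge q = 24.0 × 0.0019 = 0.04560 m/d
Average linear velocity = 0.04560 / 0.08 = 0.5700 m/d
Retardation R = 1 + ρ_b·K_d/n = 1 + 1.87×2.9/0.08 = 68.79
Contaminant velocity v_c = v/R = 0.5700/68.79 = 0.008286 m/d
t = L/v_c = 233/0.008286 = 28120 d
   = 28120/365 = 77.0 yr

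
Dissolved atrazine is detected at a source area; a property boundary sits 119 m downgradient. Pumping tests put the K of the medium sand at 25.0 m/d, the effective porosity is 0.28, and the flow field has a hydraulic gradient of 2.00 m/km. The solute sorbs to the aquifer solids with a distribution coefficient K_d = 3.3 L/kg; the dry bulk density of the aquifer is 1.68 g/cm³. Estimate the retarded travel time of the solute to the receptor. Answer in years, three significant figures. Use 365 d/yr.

38.0 years

Darcy flux q = K·i = 25.0 × 0.0020 = 0.05000 m/d
Average linear velocity = 0.05000 / 0.28 = 0.1786 m/d
Retardation R = 1 + ρ_b·K_d/n = 1 + 1.68×3.3/0.28 = 20.80
Contaminant velocity v_c = v/R = 0.1786/20.80 = 0.008585 m/d
t = L/v_c = 119/0.008585 = 13860 d
   = 13860/365 = 38.0 yr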